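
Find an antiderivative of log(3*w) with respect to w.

w*(log(w) + log(3)) - w + C

Use integration by parts with u = log(3*w), dv = dw.
Then du = 1/w dw and v = w.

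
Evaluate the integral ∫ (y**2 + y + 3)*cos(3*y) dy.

Use integration by parts with u = y**2 + y + 3, dv = cos(3*y) dy, so v = sin(3*y)/3.
Apply parts 2 times (tabular method): alternate signs, differentiate u down to 0, integrate dv up.

y**2*sin(3*y)/3 + y*sin(3*y)/3 + 2*y*cos(3*y)/9 + 25*sin(3*y)/27 + cos(3*y)/9 + C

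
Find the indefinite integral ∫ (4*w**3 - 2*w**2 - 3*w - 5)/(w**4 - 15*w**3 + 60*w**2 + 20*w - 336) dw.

Factor the denominator: (w - 7)*(w - 6)*(w - 4)*(w + 2).
Partial-fraction decomposition: 13/(144*(w + 2)) + 23/(4*(w - 4)) - 769/(16*(w - 6)) + 416/(9*(w - 7)).
Integrate each term: A/(w−a) contributes A·log|w−a|.

416*log(w - 7)/9 - 769*log(w - 6)/16 + 23*log(w - 4)/4 + 13*log(w + 2)/144 + C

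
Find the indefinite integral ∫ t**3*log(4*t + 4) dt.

Use integration by parts with u = log(4*t + 4), dv = t**3 dt.
Then du = 4/(4*t + 4) dt and v = t**4/4.

t**4*log(4*t + 4)/4 - t**4/16 + t**3/12 - t**2/8 + t/4 - log(t + 1)/4 + C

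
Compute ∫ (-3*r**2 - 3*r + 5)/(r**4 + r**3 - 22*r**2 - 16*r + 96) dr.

Factor the denominator: (r - 4)*(r - 2)*(r + 3)*(r + 4).
Partial-fraction decomposition: 31/(48*(r + 4)) - 13/(35*(r + 3)) + 13/(60*(r - 2)) - 55/(112*(r - 4)).
Integrate each term: A/(r−a) contributes A·log|r−a|.

-55*log(r - 4)/112 + 13*log(r - 2)/60 - 13*log(r + 3)/35 + 31*log(r + 4)/48 + C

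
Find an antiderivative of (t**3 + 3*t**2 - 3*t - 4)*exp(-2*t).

(-4*t**3 - 18*t**2 - 6*t + 13)*exp(-2*t)/8 + C

Use integration by parts with u = t**3 + 3*t**2 - 3*t - 4, dv = exp(-2*t) dt, so v = -exp(-2*t)/2.
Apply parts 3 times (tabular method): alternate signs, differentiate u down to 0, integrate dv up.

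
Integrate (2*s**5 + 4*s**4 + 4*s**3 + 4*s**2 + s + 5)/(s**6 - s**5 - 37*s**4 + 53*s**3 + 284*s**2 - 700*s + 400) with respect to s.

Factor the denominator: (s - 5)*(s - 2)**2*(s - 1)*(s + 4)*(s + 5).
Partial-fraction decomposition: 415/(294*(s + 5)) - 3/(4*(s + 4)) - 1/(6*(s - 1)) - 2441/(1764*(s - 2)) - 61/(42*(s - 2)**2) + 26/(9*(s - 5)).
Integrate each term; A/(s−a) gives A·log|s−a|; A/(s−a)² gives −A/(s−a).

26*log(s - 5)/9 - 2441*log(s - 2)/1764 - log(s - 1)/6 - 3*log(s + 4)/4 + 415*log(s + 5)/294 + 61/(42*s - 84) + C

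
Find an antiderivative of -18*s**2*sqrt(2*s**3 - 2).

-2*(2*s**3 - 2)**(3/2) + C

Let u = 2*s**3 - 2, so du = (6*s**2) ds.
Rewriting, the integral becomes -3·∫ √u du = -3·(2/3)u^(3/2).
Substituting back, u = 2*s**3 - 2.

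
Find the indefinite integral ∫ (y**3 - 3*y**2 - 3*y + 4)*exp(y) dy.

Use integration by parts with u = y**3 - 3*y**2 - 3*y + 4, dv = exp(y) dy, so v = exp(y).
Apply parts 3 times (tabular method): alternate signs, differentiate u down to 0, integrate dv up.

(y**3 - 6*y**2 + 9*y - 5)*exp(y) + C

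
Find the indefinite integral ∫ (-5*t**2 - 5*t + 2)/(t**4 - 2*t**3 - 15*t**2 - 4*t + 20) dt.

Factor the denominator: (t - 5)*(t - 1)*(t + 2)**2.
Partial-fraction decomposition: 235/(441*(t + 2)) - 8/(21*(t + 2)**2) + 2/(9*(t - 1)) - 37/(49*(t - 5)).
Integrate each term; A/(t−a) gives A·log|t−a|; A/(t−a)² gives −A/(t−a).

-37*log(t - 5)/49 + 2*log(t - 1)/9 + 235*log(t + 2)/441 + 8/(21*t + 42) + C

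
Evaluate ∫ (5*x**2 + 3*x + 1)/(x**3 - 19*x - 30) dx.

141*log(x - 5)/56 - 15*log(x + 2)/7 + 37*log(x + 3)/8 + C

Factor the denominator: (x - 5)*(x + 2)*(x + 3).
Partial-fraction decomposition: 37/(8*(x + 3)) - 15/(7*(x + 2)) + 141/(56*(x - 5)).
Integrate each term: A/(x−a) contributes A·log|x−a|.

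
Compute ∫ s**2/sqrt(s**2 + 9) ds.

s*sqrt(s**2 + 9)/2 - 9*log(s + sqrt(s**2 + 9))/2 + C

Substitute s = 3·tan(θ), so ds = 3·sec(θ)^2 dθ and the radical becomes sqrt(s**2 + 9) = 3·sec(θ) by the Pythagorean identity.
Integrate the resulting trig expression in θ, then back-substitute tan(θ) = s/3, sec(θ) = sqrt(s**2 + 9)/3 (absorbing any constant into C).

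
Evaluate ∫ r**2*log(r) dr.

r**3*log(r)/3 - r**3/9 + C

Use integration by parts with u = log(r), dv = r**2 dr.
Then du = 1/r dr and v = r**3/3.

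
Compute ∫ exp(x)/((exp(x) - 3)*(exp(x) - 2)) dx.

log(exp(x) - 3) - log(exp(x) - 2) + C

Let u = e^x, du = e^x dx.
The integral becomes ∫ du/((u-2)(u-3)); decompose into partial fractions.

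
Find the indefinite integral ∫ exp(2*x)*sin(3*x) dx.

2*exp(2*x)*sin(3*x)/13 - 3*exp(2*x)*cos(3*x)/13 + C

Let I denote the integral. Integrate by parts with u = sin(3*x), dv = exp(2*x) dx, so v = exp(2*x)/2: I = exp(2*x)*sin(3*x)/2 − (3/2)·∫ exp(2*x)*cos(3*x) dx.
Apply parts again with u = cos(3*x), dv = exp(2*x) dx: ∫ exp(2*x)*cos(3*x) dx = exp(2*x)*cos(3*x)/2 + (3/2)·I. Substituting back brings back I: I = exp(2*x)*sin(3*x)/2 - 3*exp(2*x)*cos(3*x)/4 − (9/4)·I.
Solving for I: (1 + 9/4)·I equals the remaining terms, so I = (4/13)·(exp(2*x)*sin(3*x)/2 - 3*exp(2*x)*cos(3*x)/4).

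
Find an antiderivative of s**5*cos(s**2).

s**4*sin(s**2)/2 + s**2*cos(s**2) - sin(s**2) + C

Let u = s², du = 2s ds; rewrite as (1/2)∫ u^2·cos(1u) du.
Now integrate by parts 2 times.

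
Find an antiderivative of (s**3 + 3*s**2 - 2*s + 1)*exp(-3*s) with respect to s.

(-9*s**3 - 36*s**2 - 6*s - 11)*exp(-3*s)/27 + C

Use integration by parts with u = s**3 + 3*s**2 - 2*s + 1, dv = exp(-3*s) ds, so v = -exp(-3*s)/3.
Apply parts 3 times (tabular method): alternate signs, differentiate u down to 0, integrate dv up.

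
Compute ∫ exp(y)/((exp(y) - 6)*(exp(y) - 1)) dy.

log(exp(y) - 6)/5 - log(exp(y) - 1)/5 + C

Let u = e^y, du = e^y dy.
The integral becomes ∫ du/((u-6)(u-1)); decompose into partial fractions.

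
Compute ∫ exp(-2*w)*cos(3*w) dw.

Let I denote the integral. Integrate by parts with u = cos(3*w), dv = exp(-2*w) dw, so v = -exp(-2*w)/2: I = -exp(-2*w)*cos(3*w)/2 − (3/2)·∫ exp(-2*w)*sin(3*w) dw.
Apply parts again with u = sin(3*w), dv = exp(-2*w) dw: ∫ exp(-2*w)*sin(3*w) dw = -exp(-2*w)*sin(3*w)/2 + (3/2)·I. Substituting back brings back I: I = 3*exp(-2*w)*sin(3*w)/4 - exp(-2*w)*cos(3*w)/2 − (9/4)·I.
Solving for I: (1 + 9/4)·I equals the remaining terms, so I = (4/13)·(3*exp(-2*w)*sin(3*w)/4 - exp(-2*w)*cos(3*w)/2).

3*exp(-2*w)*sin(3*w)/13 - 2*exp(-2*w)*cos(3*w)/13 + C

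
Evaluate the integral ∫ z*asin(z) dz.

Use integration by parts with u = arcsin(z), dv = z dz.
Then du = 1/sqrt(-z**2 + 1) dz.

z**2*asin(z)/2 + z*sqrt(-z**2 + 1)/4 - asin(z)/4 + C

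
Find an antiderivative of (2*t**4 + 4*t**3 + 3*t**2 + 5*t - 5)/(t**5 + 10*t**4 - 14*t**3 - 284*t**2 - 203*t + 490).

Factor the denominator: (t - 5)*(t - 1)*(t + 2)*(t + 7)**2.
Partial-fraction decomposition: 9983/(6400*(t + 7)) - 1179/(160*(t + 7)**2) - 1/(175*(t + 2)) - 3/(256*(t - 1)) + 205/(448*(t - 5)).
Integrate each term; A/(t−a) gives A·log|t−a|; A/(t−a)² gives −A/(t−a).

205*log(t - 5)/448 - 3*log(t - 1)/256 - log(t + 2)/175 + 9983*log(t + 7)/6400 + 1179/(160*t + 1120) + C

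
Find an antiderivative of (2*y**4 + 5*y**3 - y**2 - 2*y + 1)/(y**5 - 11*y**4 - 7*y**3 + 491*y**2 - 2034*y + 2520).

Factor the denominator: (y - 6)*(y - 5)*(y - 4)*(y - 3)*(y + 7).
Partial-fraction decomposition: 3053/(17160*(y + 7)) - 283/(60*(y - 3)) + 809/(22*(y - 4)) - 1841/(24*(y - 5)) + 3625/(78*(y - 6)).
Integrate each term: A/(y−a) contributes A·log|y−a|.

3625*log(y - 6)/78 - 1841*log(y - 5)/24 + 809*log(y - 4)/22 - 283*log(y - 3)/60 + 3053*log(y + 7)/17160 + C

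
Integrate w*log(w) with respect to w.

Use integration by parts with u = log(w), dv = w dw.
Then du = 1/w dw and v = w**2/2.

w**2*log(w)/2 - w**2/4 + C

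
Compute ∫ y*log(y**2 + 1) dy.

Let u = y**2 + 1, so du = (2*y) dy.
The integral becomes (1/2)·∫ log(u) du; integrate by parts with u′=log(u), dv′=du.

y**2*log(y**2 + 1)/2 - y**2/2 + log(y**2 + 1)/2 + C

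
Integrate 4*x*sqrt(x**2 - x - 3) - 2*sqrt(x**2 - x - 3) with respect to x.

Let u = x**2 - x - 3, so du = (2*x - 1) dx.
Rewriting, the integral becomes 2·∫ √u du = 2·(2/3)u^(3/2).
Substituting back, u = x**2 - x - 3.

4*(x**2 - x - 3)**(3/2)/3 + C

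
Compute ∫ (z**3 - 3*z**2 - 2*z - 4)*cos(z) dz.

Use integration by parts with u = z**3 - 3*z**2 - 2*z - 4, dv = cos(z) dz, so v = sin(z).
Apply parts 3 times (tabular method): alternate signs, differentiate u down to 0, integrate dv up.

z**3*sin(z) - 3*z**2*sin(z) + 3*z**2*cos(z) - 8*z*sin(z) - 6*z*cos(z) + 2*sin(z) - 8*cos(z) + C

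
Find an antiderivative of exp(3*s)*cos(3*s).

Let I denote the integral. Integrate by parts with u = cos(3*s), dv = exp(3*s) ds, so v = exp(3*s)/3: I = exp(3*s)*cos(3*s)/3 + ∫ exp(3*s)*sin(3*s) ds.
Apply parts again with u = sin(3*s), dv = exp(3*s) ds: ∫ exp(3*s)*sin(3*s) ds = exp(3*s)*sin(3*s)/3 − I. Substituting back brings back I: I = exp(3*s)*sin(3*s)/3 + exp(3*s)*cos(3*s)/3 − I.
Solving for I: (1 + 1)·I equals the remaining terms, so I = (1/2)·(exp(3*s)*sin(3*s)/3 + exp(3*s)*cos(3*s)/3).

exp(3*s)*sin(3*s)/6 + exp(3*s)*cos(3*s)/6 + C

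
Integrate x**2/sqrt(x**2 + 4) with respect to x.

Substitute x = 2·tan(θ), so dx = 2·sec(θ)^2 dθ and the radical becomes sqrt(x**2 + 4) = 2·sec(θ) by the Pythagorean identity.
Integrate the resulting trig expression in θ, then back-substitute tan(θ) = x/2, sec(θ) = sqrt(x**2 + 4)/2 (absorbing any constant into C).

x*sqrt(x**2 + 4)/2 - 2*log(x + sqrt(x**2 + 4)) + C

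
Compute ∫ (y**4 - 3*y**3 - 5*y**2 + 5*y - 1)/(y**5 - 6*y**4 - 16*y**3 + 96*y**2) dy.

29*log(y)/576 + 497*log(y - 6)/720 - 3*log(y - 4)/256 + 347*log(y + 4)/1280 + 1/(96*y) + C

Factor the denominator: y**2*(y - 6)*(y - 4)*(y + 4).
Partial-fraction decomposition: 347/(1280*(y + 4)) - 3/(256*(y - 4)) + 497/(720*(y - 6)) + 29/(576*y) - 1/(96*y**2).
Integrate each term; A/(y−a) gives A·log|y−a|; A/(y−a)² gives −A/(y−a).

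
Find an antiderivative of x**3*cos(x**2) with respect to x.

x**2*sin(x**2)/2 + cos(x**2)/2 + C

Let u = x², du = 2x dx; rewrite as (1/2)∫ u^1·cos(1u) du.
Now integrate by parts 1 time.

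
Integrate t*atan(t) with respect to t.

Use integration by parts with u = arctan(t), dv = t dt.
Then du = 1/(t**2 + 1) dt.

t**2*atan(t)/2 - t/2 + atan(t)/2 + C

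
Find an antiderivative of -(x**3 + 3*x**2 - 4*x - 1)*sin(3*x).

Use integration by parts with u = x**3 + 3*x**2 - 4*x - 1, dv = -sin(3*x) dx, so v = cos(3*x)/3.
Apply parts 3 times (tabular method): alternate signs, differentiate u down to 0, integrate dv up.

x**3*cos(3*x)/3 - x**2*sin(3*x)/3 + x**2*cos(3*x) - 2*x*sin(3*x)/3 - 14*x*cos(3*x)/9 + 14*sin(3*x)/27 - 5*cos(3*x)/9 + C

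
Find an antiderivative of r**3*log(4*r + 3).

r**4*log(4*r + 3)/4 - r**4/16 + r**3/16 - 9*r**2/128 + 27*r/256 - 81*log(4*r + 3)/1024 + C

Use integration by parts with u = log(4*r + 3), dv = r**3 dr.
Then du = 4/(4*r + 3) dr and v = r**4/4.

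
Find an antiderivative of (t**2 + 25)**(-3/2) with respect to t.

t/(25*sqrt(t**2 + 25)) + C

Substitute t = 5·tan(θ), so dt = 5·sec(θ)^2 dθ and the radical becomes sqrt(t**2 + 25) = 5·sec(θ) by the Pythagorean identity.
Integrate the resulting trig expression in θ, then back-substitute tan(θ) = t/5, sec(θ) = sqrt(t**2 + 25)/5 (absorbing any constant into C).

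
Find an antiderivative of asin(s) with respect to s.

s*asin(s) + sqrt(-s**2 + 1) + C

Use integration by parts with u = arcsin(s), dv = ds.
Then du = 1/sqrt(-s**2 + 1) ds.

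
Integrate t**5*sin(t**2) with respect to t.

Let u = t², du = 2t dt; rewrite as (1/2)∫ u^2·sin(1u) du.
Now integrate by parts 2 times.

-t**4*cos(t**2)/2 + t**2*sin(t**2) + cos(t**2) + C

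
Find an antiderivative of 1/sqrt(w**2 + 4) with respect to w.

log(w + sqrt(w**2 + 4)) + C

Substitute w = 2·tan(θ), so dw = 2·sec(θ)^2 dθ and the radical becomes sqrt(w**2 + 4) = 2·sec(θ) by the Pythagorean identity.
Integrate the resulting trig expression in θ, then back-substitute tan(θ) = w/2, sec(θ) = sqrt(w**2 + 4)/2 (absorbing any constant into C).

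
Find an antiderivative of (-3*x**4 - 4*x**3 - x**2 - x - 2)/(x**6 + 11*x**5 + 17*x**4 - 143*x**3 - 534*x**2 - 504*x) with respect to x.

Factor the denominator: x*(x - 4)*(x + 2)*(x + 3)**2*(x + 7).
Partial-fraction decomposition: 1175/(1232*(x + 7)) - 3835/(7056*(x + 3)) + 143/(84*(x + 3)**2) - 1/(3*(x + 2)) - 523/(6468*(x - 4)) + 1/(252*x).
Integrate each term; A/(x−a) gives A·log|x−a|; A/(x−a)² gives −A/(x−a).

log(x)/252 - 523*log(x - 4)/6468 - log(x + 2)/3 - 3835*log(x + 3)/7056 + 1175*log(x + 7)/1232 - 143/(84*x + 252) + C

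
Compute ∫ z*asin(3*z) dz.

z**2*asin(3*z)/2 + z*sqrt(-9*z**2 + 1)/12 - asin(3*z)/36 + C

Use integration by parts with u = arcsin(3*z), dv = z dz.
Then du = 3/sqrt(-9*z**2 + 1) dz.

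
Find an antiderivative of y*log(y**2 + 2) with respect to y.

y**2*log(y**2 + 2)/2 - y**2/2 + log(y**2 + 2) + C

Let u = y**2 + 2, so du = (2*y) dy.
The integral becomes (1/2)·∫ log(u) du; integrate by parts with u′=log(u), dv′=du.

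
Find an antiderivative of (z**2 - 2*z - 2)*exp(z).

(z**2 - 4*z + 2)*exp(z) + C

Use integration by parts with u = z**2 - 2*z - 2, dv = exp(z) dz, so v = exp(z).
Apply parts 2 times (tabular method): alternate signs, differentiate u down to 0, integrate dv up.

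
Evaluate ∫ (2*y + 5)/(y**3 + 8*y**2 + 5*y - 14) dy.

Factor the denominator: (y - 1)*(y + 2)*(y + 7).
Partial-fraction decomposition: -9/(40*(y + 7)) - 1/(15*(y + 2)) + 7/(24*(y - 1)).
Integrate each term: A/(y−a) contributes A·log|y−a|.

7*log(y - 1)/24 - log(y + 2)/15 - 9*log(y + 7)/40 + C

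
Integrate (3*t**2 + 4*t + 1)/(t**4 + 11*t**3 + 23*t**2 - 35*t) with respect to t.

-log(t)/35 + log(t - 1)/6 + 14*log(t + 5)/15 - 15*log(t + 7)/14 + C

Factor the denominator: t*(t - 1)*(t + 5)*(t + 7).
Partial-fraction decomposition: -15/(14*(t + 7)) + 14/(15*(t + 5)) + 1/(6*(t - 1)) - 1/(35*t).
Integrate each term: A/(t−a) contributes A·log|t−a|.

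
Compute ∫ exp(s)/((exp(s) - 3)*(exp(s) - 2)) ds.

Let u = e^s, du = e^s ds.
The integral becomes ∫ du/((u-3)(u-2)); decompose into partial fractions.

log(exp(s) - 3) - log(exp(s) - 2) + C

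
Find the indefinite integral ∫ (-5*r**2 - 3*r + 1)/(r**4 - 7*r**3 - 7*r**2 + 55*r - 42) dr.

-53*log(r - 7)/60 + log(r - 2) - 7*log(r - 1)/24 + 7*log(r + 3)/40 + C

Factor the denominator: (r - 7)*(r - 2)*(r - 1)*(r + 3).
Partial-fraction decomposition: 7/(40*(r + 3)) - 7/(24*(r - 1)) + 1/(r - 2) - 53/(60*(r - 7)).
Integrate each term: A/(r−a) contributes A·log|r−a|.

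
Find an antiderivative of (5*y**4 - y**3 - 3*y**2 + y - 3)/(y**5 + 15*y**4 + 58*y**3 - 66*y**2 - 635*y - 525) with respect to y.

Factor the denominator: (y - 3)*(y + 1)*(y + 5)**2*(y + 7).
Partial-fraction decomposition: 12191/(240*(y + 7)) - 23519/(512*(y + 5)) + 3167/(64*(y + 5)**2) + 1/(384*(y + 1)) + 351/(2560*(y - 3)).
Integrate each term; A/(y−a) gives A·log|y−a|; A/(y−a)² gives −A/(y−a).

351*log(y - 3)/2560 + log(y + 1)/384 - 23519*log(y + 5)/512 + 12191*log(y + 7)/240 - 3167/(64*y + 320) + C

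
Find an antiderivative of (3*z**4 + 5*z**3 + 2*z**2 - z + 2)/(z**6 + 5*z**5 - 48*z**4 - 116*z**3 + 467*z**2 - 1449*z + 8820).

283*log(z - 5)/544 - 1118*log(z - 4)/3025 - 461315*log(z + 7)/3256352 - 12821*log(z**2 + 9)/2859400 + 221291*atan(z/3)/4289100 - 1865/(2552*z + 17864) + C

Factor the denominator: (z - 5)*(z - 4)*(z + 7)**2*(z**2 + 9).
Partial-fraction decomposition: -(12821*z - 221291)/(1429700*(z**2 + 9)) - 461315/(3256352*(z + 7)) + 1865/(2552*(z + 7)**2) - 1118/(3025*(z - 4)) + 283/(544*(z - 5)).
Integrate each term; A/(z−a) gives A·log|z−a|; the (Bz+D)/(z²+p²) term gives a log and an atan.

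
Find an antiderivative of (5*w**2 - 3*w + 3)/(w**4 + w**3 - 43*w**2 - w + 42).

Factor the denominator: (w - 6)*(w - 1)*(w + 1)*(w + 7).
Partial-fraction decomposition: -269/(624*(w + 7)) + 11/(84*(w + 1)) - 1/(16*(w - 1)) + 33/(91*(w - 6)).
Integrate each term: A/(w−a) contributes A·log|w−a|.

33*log(w - 6)/91 - log(w - 1)/16 + 11*log(w + 1)/84 - 269*log(w + 7)/624 + C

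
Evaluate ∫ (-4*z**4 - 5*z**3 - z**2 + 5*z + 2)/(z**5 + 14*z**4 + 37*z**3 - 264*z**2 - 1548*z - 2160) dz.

Factor the denominator: (z - 5)*(z + 3)*(z + 4)*(z + 6)**2.
Partial-fraction decomposition: 30335/(2178*(z + 6)) + 2084/(33*(z + 6)**2) - 41/(2*(z + 4)) + 211/(72*(z + 3)) - 347/(968*(z - 5)).
Integrate each term; A/(z−a) gives A·log|z−a|; A/(z−a)² gives −A/(z−a).

-347*log(z - 5)/968 + 211*log(z + 3)/72 - 41*log(z + 4)/2 + 30335*log(z + 6)/2178 - 2084/(33*z + 198) + C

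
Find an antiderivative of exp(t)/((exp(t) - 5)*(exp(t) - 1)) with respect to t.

log(exp(t) - 5)/4 - log(exp(t) - 1)/4 + C

Let u = e^t, du = e^t dt.
The integral becomes ∫ du/((u-5)(u-1)); decompose into partial fractions.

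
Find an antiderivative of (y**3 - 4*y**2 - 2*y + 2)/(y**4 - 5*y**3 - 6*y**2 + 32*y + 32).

Factor the denominator: (y - 4)**2*(y + 1)*(y + 2).
Partial-fraction decomposition: 1/(2*(y + 2)) - 1/(25*(y + 1)) + 27/(50*(y - 4)) - 1/(5*(y - 4)**2).
Integrate each term; A/(y−a) gives A·log|y−a|; A/(y−a)² gives −A/(y−a).

27*log(y - 4)/50 - log(y + 1)/25 + log(y + 2)/2 + 1/(5*y - 20) + C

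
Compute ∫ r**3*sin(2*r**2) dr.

-r**2*cos(2*r**2)/4 + sin(2*r**2)/8 + C

Let u = r², du = 2r dr; rewrite as (1/2)∫ u^1·sin(2u) du.
Now integrate by parts 1 time.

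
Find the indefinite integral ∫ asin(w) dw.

w*asin(w) + sqrt(-w**2 + 1) + C

Use integration by parts with u = arcsin(w), dv = dw.
Then du = 1/sqrt(-w**2 + 1) dw.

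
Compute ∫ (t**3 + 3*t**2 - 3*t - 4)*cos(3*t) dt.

t**3*sin(3*t)/3 + t**2*sin(3*t) + t**2*cos(3*t)/3 - 11*t*sin(3*t)/9 + 2*t*cos(3*t)/3 - 14*sin(3*t)/9 - 11*cos(3*t)/27 + C

Use integration by parts with u = t**3 + 3*t**2 - 3*t - 4, dv = cos(3*t) dt, so v = sin(3*t)/3.
Apply parts 3 times (tabular method): alternate signs, differentiate u down to 0, integrate dv up.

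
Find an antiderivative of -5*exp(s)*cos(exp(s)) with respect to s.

-5*sin(exp(s)) + C

Let u = exp(s), so du = (exp(s)) ds.
Rewriting, the integral becomes -5·∫ cos(u) du = -5·sin(u).
Substituting back, u = exp(s).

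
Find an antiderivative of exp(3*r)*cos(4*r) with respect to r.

4*exp(3*r)*sin(4*r)/25 + 3*exp(3*r)*cos(4*r)/25 + C

Let I denote the integral. Integrate by parts with u = cos(4*r), dv = exp(3*r) dr, so v = exp(3*r)/3: I = exp(3*r)*cos(4*r)/3 + (4/3)·∫ exp(3*r)*sin(4*r) dr.
Apply parts again with u = sin(4*r), dv = exp(3*r) dr: ∫ exp(3*r)*sin(4*r) dr = exp(3*r)*sin(4*r)/3 − (4/3)·I. Substituting back brings back I: I = 4*exp(3*r)*sin(4*r)/9 + exp(3*r)*cos(4*r)/3 − (16/9)·I.
Solving for I: (1 + 16/9)·I equals the remaining terms, so I = (9/25)·(4*exp(3*r)*sin(4*r)/9 + exp(3*r)*cos(4*r)/3).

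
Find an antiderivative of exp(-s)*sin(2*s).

-exp(-s)*sin(2*s)/5 - 2*exp(-s)*cos(2*s)/5 + C

Let I denote the integral. Integrate by parts with u = sin(2*s), dv = exp(-s) ds, so v = -exp(-s): I = -exp(-s)*sin(2*s) + 2·∫ exp(-s)*cos(2*s) ds.
Apply parts again with u = cos(2*s), dv = exp(-s) ds: ∫ exp(-s)*cos(2*s) ds = -exp(-s)*cos(2*s) − 2·I. Substituting back brings back I: I = -exp(-s)*sin(2*s) - 2*exp(-s)*cos(2*s) − 4·I.
Solving for I: (1 + 4)·I equals the remaining terms, so I = (1/5)·(-exp(-s)*sin(2*s) - 2*exp(-s)*cos(2*s)).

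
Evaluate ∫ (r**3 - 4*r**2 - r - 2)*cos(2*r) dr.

r**3*sin(2*r)/2 - 2*r**2*sin(2*r) + 3*r**2*cos(2*r)/4 - 5*r*sin(2*r)/4 - 2*r*cos(2*r) - 5*cos(2*r)/8 + C

Use integration by parts with u = r**3 - 4*r**2 - r - 2, dv = cos(2*r) dr, so v = sin(2*r)/2.
Apply parts 3 times (tabular method): alternate signs, differentiate u down to 0, integrate dv up.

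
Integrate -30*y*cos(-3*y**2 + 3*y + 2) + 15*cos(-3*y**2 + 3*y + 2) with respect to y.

Let u = 3*y**2 - 3*y - 2, so du = (6*y - 3) dy.
Rewriting, the integral becomes -5·∫ cos(u) du = -5·sin(u).
Substituting back, u = 3*y**2 - 3*y - 2.

5*sin(-3*y**2 + 3*y + 2) + C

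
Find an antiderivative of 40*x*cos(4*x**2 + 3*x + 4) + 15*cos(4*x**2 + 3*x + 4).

5*sin(4*x**2 + 3*x + 4) + C

Let u = 4*x**2 + 3*x + 4, so du = (8*x + 3) dx.
Rewriting, the integral becomes 5·∫ cos(u) du = 5·sin(u).
Substituting back, u = 4*x**2 + 3*x + 4.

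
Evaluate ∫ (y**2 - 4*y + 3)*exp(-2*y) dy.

(-2*y**2 + 6*y - 3)*exp(-2*y)/4 + C

Use integration by parts with u = y**2 - 4*y + 3, dv = exp(-2*y) dy, so v = -exp(-2*y)/2.
Apply parts 2 times (tabular method): alternate signs, differentiate u down to 0, integrate dv up.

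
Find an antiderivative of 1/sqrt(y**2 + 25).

Substitute y = 5·tan(θ), so dy = 5·sec(θ)^2 dθ and the radical becomes sqrt(y**2 + 25) = 5·sec(θ) by the Pythagorean identity.
Integrate the resulting trig expression in θ, then back-substitute tan(θ) = y/5, sec(θ) = sqrt(y**2 + 25)/5 (absorbing any constant into C).

log(y + sqrt(y**2 + 25)) + C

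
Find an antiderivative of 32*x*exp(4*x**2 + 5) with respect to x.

Let u = 4*x**2 + 5, so du = (8*x) dx.
Rewriting, the integral becomes 4·∫ e^u du = 4·e^u.
Substituting back, u = 4*x**2 + 5.

4*exp(4*x**2 + 5) + C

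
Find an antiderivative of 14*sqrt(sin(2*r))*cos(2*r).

14*sin(2*r)**(3/2)/3 + C

Let u = sin(2*r), so du = (2*cos(2*r)) dr.
Rewriting, the integral becomes 7·∫ √u du = 7·(2/3)u^(3/2).
Substituting back, u = sin(2*r).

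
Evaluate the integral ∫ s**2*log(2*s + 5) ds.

s**3*log(2*s + 5)/3 - s**3/9 + 5*s**2/12 - 25*s/12 + 125*log(2*s + 5)/24 + C

Use integration by parts with u = log(2*s + 5), dv = s**2 ds.
Then du = 2/(2*s + 5) ds and v = s**3/3.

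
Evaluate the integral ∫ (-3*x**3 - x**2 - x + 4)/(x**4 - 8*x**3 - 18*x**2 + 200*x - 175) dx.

-1081*log(x - 7)/144 + 401*log(x - 5)/80 - log(x - 1)/144 - 359*log(x + 5)/720 + C

Factor the denominator: (x - 7)*(x - 5)*(x - 1)*(x + 5).
Partial-fraction decomposition: -359/(720*(x + 5)) - 1/(144*(x - 1)) + 401/(80*(x - 5)) - 1081/(144*(x - 7)).
Integrate each term: A/(x−a) contributes A·log|x−a|.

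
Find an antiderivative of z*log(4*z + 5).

Use integration by parts with u = log(4*z + 5), dv = z dz.
Then du = 4/(4*z + 5) dz and v = z**2/2.

z**2*log(4*z + 5)/2 - z**2/4 + 5*z/8 - 25*log(4*z + 5)/32 + C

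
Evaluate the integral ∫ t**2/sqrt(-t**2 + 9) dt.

-t*sqrt(-t**2 + 9)/2 + 9*asin(t/3)/2 + C

Substitute t = 3·sin(θ), so dt = 3·cos(θ) dθ and the radical becomes sqrt(-t**2 + 9) = 3·cos(θ) by the Pythagorean identity.
Integrate the resulting trig expression in θ, then back-substitute θ = asin(t/3), sin(θ) = t/3, cos(θ) = sqrt(-t**2 + 9)/3 (absorbing any constant into C).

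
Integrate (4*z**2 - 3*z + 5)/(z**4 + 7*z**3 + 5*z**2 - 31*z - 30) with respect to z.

log(z - 2)/7 - log(z + 1)/2 + 5*log(z + 3)/2 - 15*log(z + 5)/7 + C

Factor the denominator: (z - 2)*(z + 1)*(z + 3)*(z + 5).
Partial-fraction decomposition: -15/(7*(z + 5)) + 5/(2*(z + 3)) - 1/(2*(z + 1)) + 1/(7*(z - 2)).
Integrate each term: A/(z−a) contributes A·log|z−a|.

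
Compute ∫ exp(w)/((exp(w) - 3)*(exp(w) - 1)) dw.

log(exp(w) - 3)/2 - log(exp(w) - 1)/2 + C

Let u = e^w, du = e^w dw.
The integral becomes ∫ du/((u-1)(u-3)); decompose into partial fractions.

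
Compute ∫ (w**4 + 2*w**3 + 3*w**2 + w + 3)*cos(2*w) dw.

Use integration by parts with u = w**4 + 2*w**3 + 3*w**2 + w + 3, dv = cos(2*w) dw, so v = sin(2*w)/2.
Apply parts 4 times (tabular method): alternate signs, differentiate u down to 0, integrate dv up.

w**4*sin(2*w)/2 + w**3*sin(2*w) + w**3*cos(2*w) + 3*w**2*cos(2*w)/2 - w*sin(2*w) + 3*sin(2*w)/2 - cos(2*w)/2 + C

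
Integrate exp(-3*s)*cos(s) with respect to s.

Let I denote the integral. Integrate by parts with u = cos(s), dv = exp(-3*s) ds, so v = -exp(-3*s)/3: I = -exp(-3*s)*cos(s)/3 − (1/3)·∫ exp(-3*s)*sin(s) ds.
Apply parts again with u = sin(s), dv = exp(-3*s) ds: ∫ exp(-3*s)*sin(s) ds = -exp(-3*s)*sin(s)/3 + (1/3)·I. Substituting back brings back I: I = exp(-3*s)*sin(s)/9 - exp(-3*s)*cos(s)/3 − (1/9)·I.
Solving for I: (1 + 1/9)·I equals the remaining terms, so I = (9/10)·(exp(-3*s)*sin(s)/9 - exp(-3*s)*cos(s)/3).

exp(-3*s)*sin(s)/10 - 3*exp(-3*s)*cos(s)/10 + C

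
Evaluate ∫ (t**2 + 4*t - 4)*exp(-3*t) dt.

Use integration by parts with u = t**2 + 4*t - 4, dv = exp(-3*t) dt, so v = -exp(-3*t)/3.
Apply parts 2 times (tabular method): alternate signs, differentiate u down to 0, integrate dv up.

(-9*t**2 - 42*t + 22)*exp(-3*t)/27 + C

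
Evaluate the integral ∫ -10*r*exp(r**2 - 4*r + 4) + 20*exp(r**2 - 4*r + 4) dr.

Let u = r**2 - 4*r + 4, so du = (2*r - 4) dr.
Rewriting, the integral becomes -5·∫ e^u du = -5·e^u.
Substituting back, u = r**2 - 4*r + 4.

-5*exp(r**2 - 4*r + 4) + C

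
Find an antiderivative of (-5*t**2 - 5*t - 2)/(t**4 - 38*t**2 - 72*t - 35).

-47*log(t - 7)/128 - 21*log(t + 1)/128 + 17*log(t + 5)/32 - 1/(16*t + 16) + C

Factor the denominator: (t - 7)*(t + 1)**2*(t + 5).
Partial-fraction decomposition: 17/(32*(t + 5)) - 21/(128*(t + 1)) + 1/(16*(t + 1)**2) - 47/(128*(t - 7)).
Integrate each term; A/(t−a) gives A·log|t−a|; A/(t−a)² gives −A/(t−a).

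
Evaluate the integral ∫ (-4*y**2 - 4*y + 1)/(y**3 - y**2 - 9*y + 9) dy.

-47*log(y - 3)/12 + 7*log(y - 1)/8 - 23*log(y + 3)/24 + C

Factor the denominator: (y - 3)*(y - 1)*(y + 3).
Partial-fraction decomposition: -23/(24*(y + 3)) + 7/(8*(y - 1)) - 47/(12*(y - 3)).
Integrate each term: A/(y−a) contributes A·log|y−a|.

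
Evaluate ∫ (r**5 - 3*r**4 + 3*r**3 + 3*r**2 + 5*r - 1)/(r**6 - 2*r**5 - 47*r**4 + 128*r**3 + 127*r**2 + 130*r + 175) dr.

Factor the denominator: (r - 5)**2*(r + 1)*(r + 7)*(r**2 + 1).
Partial-fraction decomposition: (399*r - 293)/(16900*(r**2 + 1)) + 779/(1350*(r + 7)) - 5/(216*(r + 1)) + 5141/(12168*(r - 5)) + 431/(468*(r - 5)**2).
Integrate each term; A/(r−a) gives A·log|r−a|; the (Br+D)/(r²+p²) term gives a log and an atan.

5141*log(r - 5)/12168 - 5*log(r + 1)/216 + 779*log(r + 7)/1350 + 399*log(r**2 + 1)/33800 - 293*atan(r)/16900 - 431/(468*r - 2340) + C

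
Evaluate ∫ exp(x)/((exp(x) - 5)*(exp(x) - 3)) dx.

log(exp(x) - 5)/2 - log(exp(x) - 3)/2 + C

Let u = e^x, du = e^x dx.
The integral becomes ∫ du/((u-5)(u-3)); decompose into partial fractions.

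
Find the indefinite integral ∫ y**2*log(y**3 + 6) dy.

Let u = y**3 + 6, so du = (3*y**2) dy.
The integral becomes (1/3)·∫ log(u) du; integrate by parts with u′=log(u), dv′=du.

y**3*log(y**3 + 6)/3 - y**3/3 + 2*log(y**3 + 6) + C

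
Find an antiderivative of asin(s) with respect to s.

Use integration by parts with u = arcsin(s), dv = ds.
Then du = 1/sqrt(-s**2 + 1) ds.

s*asin(s) + sqrt(-s**2 + 1) + C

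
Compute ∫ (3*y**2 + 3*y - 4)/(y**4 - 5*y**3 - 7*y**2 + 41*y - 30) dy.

43*log(y - 5)/48 - 14*log(y - 2)/15 + log(y - 1)/8 - 7*log(y + 3)/80 + C

Factor the denominator: (y - 5)*(y - 2)*(y - 1)*(y + 3).
Partial-fraction decomposition: -7/(80*(y + 3)) + 1/(8*(y - 1)) - 14/(15*(y - 2)) + 43/(48*(y - 5)).
Integrate each term: A/(y−a) contributes A·log|y−a|.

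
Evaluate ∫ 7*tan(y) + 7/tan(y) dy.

7*log(tan(y)) + C

Let u = tan(y), so du = (tan(y)**2 + 1) dy.
Rewriting, the integral becomes 7·∫ 1/u du = 7·log(u).
Substituting back, u = tan(y).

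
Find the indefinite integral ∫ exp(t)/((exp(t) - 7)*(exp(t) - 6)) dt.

log(exp(t) - 7) - log(exp(t) - 6) + C

Let u = e^t, du = e^t dt.
The integral becomes ∫ du/((u-7)(u-6)); decompose into partial fractions.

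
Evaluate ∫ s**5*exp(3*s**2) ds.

Let u = s², du = 2s ds; rewrite as (1/2)∫ u^2·exp(3u) du.
Now integrate by parts 2 times.

(9*s**4 - 6*s**2 + 2)*exp(3*s**2)/54 + C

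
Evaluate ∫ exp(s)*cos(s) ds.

Let I denote the integral. Integrate by parts with u = cos(s), dv = exp(s) ds, so v = exp(s): I = exp(s)*cos(s) + ∫ exp(s)*sin(s) ds.
Apply parts again with u = sin(s), dv = exp(s) ds: ∫ exp(s)*sin(s) ds = exp(s)*sin(s) − I. Substituting back brings back I: I = exp(s)*sin(s) + exp(s)*cos(s) − I.
Solving for I: (1 + 1)·I equals the remaining terms, so I = (1/2)·(exp(s)*sin(s) + exp(s)*cos(s)).

exp(s)*sin(s)/2 + exp(s)*cos(s)/2 + C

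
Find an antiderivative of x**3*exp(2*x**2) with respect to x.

Let u = x², du = 2x dx; rewrite as (1/2)∫ u^1·exp(2u) du.
Now integrate by parts 1 time.

(2*x**2 - 1)*exp(2*x**2)/8 + C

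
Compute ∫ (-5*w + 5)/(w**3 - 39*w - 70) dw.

-5*log(w - 7)/18 - 5*log(w + 2)/9 + 5*log(w + 5)/6 + C

Factor the denominator: (w - 7)*(w + 2)*(w + 5).
Partial-fraction decomposition: 5/(6*(w + 5)) - 5/(9*(w + 2)) - 5/(18*(w - 7)).
Integrate each term: A/(w−a) contributes A·log|w−a|.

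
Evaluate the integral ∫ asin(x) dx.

x*asin(x) + sqrt(-x**2 + 1) + C

Use integration by parts with u = arcsin(x), dv = dx.
Then du = 1/sqrt(-x**2 + 1) dx.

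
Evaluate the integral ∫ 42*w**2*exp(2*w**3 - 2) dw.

Let u = 2*w**3 - 2, so du = (6*w**2) dw.
Rewriting, the integral becomes 7·∫ e^u du = 7·e^u.
Substituting back, u = 2*w**3 - 2.

7*exp(2*w**3 - 2) + C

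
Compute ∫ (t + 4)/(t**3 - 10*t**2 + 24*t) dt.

Factor the denominator: t*(t - 6)*(t - 4).
Partial-fraction decomposition: -1/(t - 4) + 5/(6*(t - 6)) + 1/(6*t).
Integrate each term: A/(t−a) contributes A·log|t−a|.

log(t)/6 + 5*log(t - 6)/6 - log(t - 4) + C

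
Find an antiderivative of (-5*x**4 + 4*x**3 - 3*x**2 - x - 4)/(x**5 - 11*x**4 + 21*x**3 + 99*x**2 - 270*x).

Factor the denominator: x*(x - 6)*(x - 5)*(x - 3)*(x + 3).
Partial-fraction decomposition: -541/(1296*(x + 3)) - 331/(108*(x - 3)) + 2709/(80*(x - 5)) - 2867/(81*(x - 6)) + 2/(135*x).
Integrate each term: A/(x−a) contributes A·log|x−a|.

2*log(x)/135 - 2867*log(x - 6)/81 + 2709*log(x - 5)/80 - 331*log(x - 3)/108 - 541*log(x + 3)/1296 + C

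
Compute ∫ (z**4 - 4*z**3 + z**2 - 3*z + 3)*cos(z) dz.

z**4*sin(z) - 4*z**3*sin(z) + 4*z**3*cos(z) - 11*z**2*sin(z) - 12*z**2*cos(z) + 21*z*sin(z) - 22*z*cos(z) + 25*sin(z) + 21*cos(z) + C

Use integration by parts with u = z**4 - 4*z**3 + z**2 - 3*z + 3, dv = cos(z) dz, so v = sin(z).
Apply parts 4 times (tabular method): alternate signs, differentiate u down to 0, integrate dv up.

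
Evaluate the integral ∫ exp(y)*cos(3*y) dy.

Let I denote the integral. Integrate by parts with u = cos(3*y), dv = exp(y) dy, so v = exp(y): I = exp(y)*cos(3*y) + 3·∫ exp(y)*sin(3*y) dy.
Apply parts again with u = sin(3*y), dv = exp(y) dy: ∫ exp(y)*sin(3*y) dy = exp(y)*sin(3*y) − 3·I. Substituting back brings back I: I = 3*exp(y)*sin(3*y) + exp(y)*cos(3*y) − 9·I.
Solving for I: (1 + 9)·I equals the remaining terms, so I = (1/10)·(3*exp(y)*sin(3*y) + exp(y)*cos(3*y)).

3*exp(y)*sin(3*y)/10 + exp(y)*cos(3*y)/10 + C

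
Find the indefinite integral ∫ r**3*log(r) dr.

Use integration by parts with u = log(r), dv = r**3 dr.
Then du = 1/r dr and v = r**4/4.

r**4*log(r)/4 - r**4/16 + C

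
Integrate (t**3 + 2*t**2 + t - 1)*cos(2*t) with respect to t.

t**3*sin(2*t)/2 + t**2*sin(2*t) + 3*t**2*cos(2*t)/4 - t*sin(2*t)/4 + t*cos(2*t) - sin(2*t) - cos(2*t)/8 + C

Use integration by parts with u = t**3 + 2*t**2 + t - 1, dv = cos(2*t) dt, so v = sin(2*t)/2.
Apply parts 3 times (tabular method): alternate signs, differentiate u down to 0, integrate dv up.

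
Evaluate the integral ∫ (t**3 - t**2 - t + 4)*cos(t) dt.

Use integration by parts with u = t**3 - t**2 - t + 4, dv = cos(t) dt, so v = sin(t).
Apply parts 3 times (tabular method): alternate signs, differentiate u down to 0, integrate dv up.

t**3*sin(t) - t**2*sin(t) + 3*t**2*cos(t) - 7*t*sin(t) - 2*t*cos(t) + 6*sin(t) - 7*cos(t) + C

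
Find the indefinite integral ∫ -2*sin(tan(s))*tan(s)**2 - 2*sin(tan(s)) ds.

Let u = tan(s), so du = (tan(s)**2 + 1) ds.
Rewriting, the integral becomes -2·∫ sin(u) du = -2·-cos(u).
Substituting back, u = tan(s).

2*cos(tan(s)) + C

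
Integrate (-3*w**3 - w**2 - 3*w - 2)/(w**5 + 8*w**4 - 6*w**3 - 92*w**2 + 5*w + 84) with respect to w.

Factor the denominator: (w - 3)*(w - 1)*(w + 1)*(w + 4)*(w + 7).
Partial-fraction decomposition: 111/(160*(w + 7)) - 62/(105*(w + 4)) + 1/(48*(w + 1)) + 9/(160*(w - 1)) - 101/(560*(w - 3)).
Integrate each term: A/(w−a) contributes A·log|w−a|.

-101*log(w - 3)/560 + 9*log(w - 1)/160 + log(w + 1)/48 - 62*log(w + 4)/105 + 111*log(w + 7)/160 + C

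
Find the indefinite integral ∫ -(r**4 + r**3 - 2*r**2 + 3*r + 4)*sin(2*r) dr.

r**4*cos(2*r)/2 - r**3*sin(2*r) + r**3*cos(2*r)/2 - 3*r**2*sin(2*r)/4 - 5*r**2*cos(2*r)/2 + 5*r*sin(2*r)/2 + 3*r*cos(2*r)/4 - 3*sin(2*r)/8 + 13*cos(2*r)/4 + C

Use integration by parts with u = r**4 + r**3 - 2*r**2 + 3*r + 4, dv = -sin(2*r) dr, so v = cos(2*r)/2.
Apply parts 4 times (tabular method): alternate signs, differentiate u down to 0, integrate dv up.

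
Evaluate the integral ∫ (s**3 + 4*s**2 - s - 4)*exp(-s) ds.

(-s**3 - 7*s**2 - 13*s - 9)*exp(-s) + C

Use integration by parts with u = s**3 + 4*s**2 - s - 4, dv = exp(-s) ds, so v = -exp(-s).
Apply parts 3 times (tabular method): alternate signs, differentiate u down to 0, integrate dv up.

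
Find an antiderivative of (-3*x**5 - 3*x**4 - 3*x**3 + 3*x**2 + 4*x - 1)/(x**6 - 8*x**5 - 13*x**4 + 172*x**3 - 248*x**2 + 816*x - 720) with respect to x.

-130423*log(x - 6)/48400 - log(x - 1)/250 - 2643*log(x + 5)/7018 + 4367*log(x**2 + 4)/116000 - 761*atan(x/2)/14500 + 27733/(2200*x - 13200) + C

Factor the denominator: (x - 6)**2*(x - 1)*(x + 5)*(x**2 + 4).
Partial-fraction decomposition: (4367*x - 6088)/(58000*(x**2 + 4)) - 2643/(7018*(x + 5)) - 1/(250*(x - 1)) - 130423/(48400*(x - 6)) - 27733/(2200*(x - 6)**2).
Integrate each term; A/(x−a) gives A·log|x−a|; the (Bx+D)/(x²+p²) term gives a log and an atan.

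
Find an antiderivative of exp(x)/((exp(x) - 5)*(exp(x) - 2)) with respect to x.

log(exp(x) - 5)/3 - log(exp(x) - 2)/3 + C

Let u = e^x, du = e^x dx.
The integral becomes ∫ du/((u-2)(u-5)); decompose into partial fractions.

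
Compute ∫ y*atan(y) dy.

Use integration by parts with u = arctan(y), dv = y dy.
Then du = 1/(y**2 + 1) dy.

y**2*atan(y)/2 - y/2 + atan(y)/2 + C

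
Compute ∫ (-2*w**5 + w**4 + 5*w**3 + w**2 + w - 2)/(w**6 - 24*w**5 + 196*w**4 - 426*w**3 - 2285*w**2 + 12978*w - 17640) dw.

355473*log(w - 7)/968 - 6568*log(w - 6)/15 + 1243*log(w - 5)/18 - 65*log(w - 3)/168 - 997*log(w + 4)/38115 + 7361/(22*w - 154) + C

Factor the denominator: (w - 7)**2*(w - 6)*(w - 5)*(w - 3)*(w + 4).
Partial-fraction decomposition: -997/(38115*(w + 4)) - 65/(168*(w - 3)) + 1243/(18*(w - 5)) - 6568/(15*(w - 6)) + 355473/(968*(w - 7)) - 7361/(22*(w - 7)**2).
Integrate each term; A/(w−a) gives A·log|w−a|; A/(w−a)² gives −A/(w−a).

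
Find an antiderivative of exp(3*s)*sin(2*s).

3*exp(3*s)*sin(2*s)/13 - 2*exp(3*s)*cos(2*s)/13 + C

Let I denote the integral. Integrate by parts with u = sin(2*s), dv = exp(3*s) ds, so v = exp(3*s)/3: I = exp(3*s)*sin(2*s)/3 − (2/3)·∫ exp(3*s)*cos(2*s) ds.
Apply parts again with u = cos(2*s), dv = exp(3*s) ds: ∫ exp(3*s)*cos(2*s) ds = exp(3*s)*cos(2*s)/3 + (2/3)·I. Substituting back brings back I: I = exp(3*s)*sin(2*s)/3 - 2*exp(3*s)*cos(2*s)/9 − (4/9)·I.
Solving for I: (1 + 4/9)·I equals the remaining terms, so I = (9/13)·(exp(3*s)*sin(2*s)/3 - 2*exp(3*s)*cos(2*s)/9).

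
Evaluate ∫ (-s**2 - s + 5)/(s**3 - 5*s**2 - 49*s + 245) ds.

-51*log(s - 7)/28 + 25*log(s - 5)/24 - 37*log(s + 7)/168 + C

Factor the denominator: (s - 7)*(s - 5)*(s + 7).
Partial-fraction decomposition: -37/(168*(s + 7)) + 25/(24*(s - 5)) - 51/(28*(s - 7)).
Integrate each term: A/(s−a) contributes A·log|s−a|.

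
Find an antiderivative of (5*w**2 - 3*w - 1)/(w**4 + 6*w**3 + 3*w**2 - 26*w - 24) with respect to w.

Factor the denominator: (w - 2)*(w + 1)*(w + 3)*(w + 4).
Partial-fraction decomposition: -91/(18*(w + 4)) + 53/(10*(w + 3)) - 7/(18*(w + 1)) + 13/(90*(w - 2)).
Integrate each term: A/(w−a) contributes A·log|w−a|.

13*log(w - 2)/90 - 7*log(w + 1)/18 + 53*log(w + 3)/10 - 91*log(w + 4)/18 + C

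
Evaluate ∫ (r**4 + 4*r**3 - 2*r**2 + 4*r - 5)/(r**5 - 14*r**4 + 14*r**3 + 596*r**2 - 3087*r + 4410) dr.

1849*log(r - 7)/56 - 2107*log(r - 6)/39 + 545*log(r - 5)/24 - 89*log(r - 3)/120 + 449*log(r + 7)/10920 + C

Factor the denominator: (r - 7)*(r - 6)*(r - 5)*(r - 3)*(r + 7).
Partial-fraction decomposition: 449/(10920*(r + 7)) - 89/(120*(r - 3)) + 545/(24*(r - 5)) - 2107/(39*(r - 6)) + 1849/(56*(r - 7)).
Integrate each term: A/(r−a) contributes A·log|r−a|.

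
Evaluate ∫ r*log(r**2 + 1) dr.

Let u = r**2 + 1, so du = (2*r) dr.
The integral becomes (1/2)·∫ log(u) du; integrate by parts with u′=log(u), dv′=du.

r**2*log(r**2 + 1)/2 - r**2/2 + log(r**2 + 1)/2 + C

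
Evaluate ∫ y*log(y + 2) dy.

Use integration by parts with u = log(y + 2), dv = y dy.
Then du = 1/(y + 2) dy and v = y**2/2.

y**2*log(y + 2)/2 - y**2/4 + y - 2*log(y + 2) + C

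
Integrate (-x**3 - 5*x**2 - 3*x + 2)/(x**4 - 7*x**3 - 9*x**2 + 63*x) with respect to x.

2*log(x)/63 - 607*log(x - 7)/280 + 79*log(x - 3)/72 + 7*log(x + 3)/180 + C

Factor the denominator: x*(x - 7)*(x - 3)*(x + 3).
Partial-fraction decomposition: 7/(180*(x + 3)) + 79/(72*(x - 3)) - 607/(280*(x - 7)) + 2/(63*x).
Integrate each term: A/(x−a) contributes A·log|x−a|.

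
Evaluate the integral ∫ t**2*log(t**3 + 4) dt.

Let u = t**3 + 4, so du = (3*t**2) dt.
The integral becomes (1/3)·∫ log(u) du; integrate by parts with u′=log(u), dv′=du.

t**3*log(t**3 + 4)/3 - t**3/3 + 4*log(t**3 + 4)/3 + C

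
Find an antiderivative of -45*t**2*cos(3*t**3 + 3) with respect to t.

Let u = 3*t**3 + 3, so du = (9*t**2) dt.
Rewriting, the integral becomes -5·∫ cos(u) du = -5·sin(u).
Substituting back, u = 3*t**3 + 3.

-5*sin(3*t**3 + 3) + C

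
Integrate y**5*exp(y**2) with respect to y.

(y**4 - 2*y**2 + 2)*exp(y**2)/2 + C

Let u = y², du = 2y dy; rewrite as (1/2)∫ u^2·exp(1u) du.
Now integrate by parts 2 times.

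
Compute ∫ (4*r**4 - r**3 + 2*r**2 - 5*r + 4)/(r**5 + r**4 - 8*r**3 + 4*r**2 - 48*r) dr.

-log(r)/12 + 304*log(r - 3)/273 + 143*log(r + 4)/70 + 241*log(r**2 + 4)/520 - 11*atan(r/2)/130 + C

Factor the denominator: r*(r - 3)*(r + 4)*(r**2 + 4).
Partial-fraction decomposition: (241*r - 44)/(260*(r**2 + 4)) + 143/(70*(r + 4)) + 304/(273*(r - 3)) - 1/(12*r).
Integrate each term; A/(r−a) gives A·log|r−a|; the (Br+D)/(r²+p²) term gives a log and an atan.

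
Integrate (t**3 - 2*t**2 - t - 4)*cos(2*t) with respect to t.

t**3*sin(2*t)/2 - t**2*sin(2*t) + 3*t**2*cos(2*t)/4 - 5*t*sin(2*t)/4 - t*cos(2*t) - 3*sin(2*t)/2 - 5*cos(2*t)/8 + C

Use integration by parts with u = t**3 - 2*t**2 - t - 4, dv = cos(2*t) dt, so v = sin(2*t)/2.
Apply parts 3 times (tabular method): alternate signs, differentiate u down to 0, integrate dv up.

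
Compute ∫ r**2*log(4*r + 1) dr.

r**3*log(4*r + 1)/3 - r**3/9 + r**2/24 - r/48 + log(4*r + 1)/192 + C

Use integration by parts with u = log(4*r + 1), dv = r**2 dr.
Then du = 4/(4*r + 1) dr and v = r**3/3.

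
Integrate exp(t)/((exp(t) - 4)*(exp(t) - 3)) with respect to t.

Let u = e^t, du = e^t dt.
The integral becomes ∫ du/((u-4)(u-3)); decompose into partial fractions.

log(exp(t) - 4) - log(exp(t) - 3) + C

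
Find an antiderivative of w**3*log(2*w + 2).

w**4*log(2*w + 2)/4 - w**4/16 + w**3/12 - w**2/8 + w/4 - log(w + 1)/4 + C

Use integration by parts with u = log(2*w + 2), dv = w**3 dw.
Then du = 2/(2*w + 2) dw and v = w**4/4.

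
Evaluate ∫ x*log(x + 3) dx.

Use integration by parts with u = log(x + 3), dv = x dx.
Then du = 1/(x + 3) dx and v = x**2/2.

x**2*log(x + 3)/2 - x**2/4 + 3*x/2 - 9*log(x + 3)/2 + C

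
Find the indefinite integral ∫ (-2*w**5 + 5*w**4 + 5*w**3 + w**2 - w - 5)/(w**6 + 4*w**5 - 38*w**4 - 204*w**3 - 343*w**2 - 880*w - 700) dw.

-6619*log(w - 7)/20352 + log(w + 1)/640 - 70619*log(w + 5)/40368 + 16279*log(w**2 + 4)/445730 + 50671*atan(w/2)/445730 - 2925/(464*w + 2320) + C

Factor the denominator: (w - 7)*(w + 1)*(w + 5)**2*(w**2 + 4).
Partial-fraction decomposition: (16279*w + 50671)/(222865*(w**2 + 4)) - 70619/(40368*(w + 5)) + 2925/(464*(w + 5)**2) + 1/(640*(w + 1)) - 6619/(20352*(w - 7)).
Integrate each term; A/(w−a) gives A·log|w−a|; the (Bw+D)/(w²+p²) term gives a log and an atan.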